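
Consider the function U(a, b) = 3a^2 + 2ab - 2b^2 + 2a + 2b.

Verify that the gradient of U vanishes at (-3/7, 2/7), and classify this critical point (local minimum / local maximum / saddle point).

∇U = (6a + 2b + 2, 2a - 4b + 2); substituting (-3/7, 2/7) gives ∇U = (0, 0), so (-3/7, 2/7) is indeed a critical point.
The Hessian of U is constant: H = [[6, 2], [2, -4]].
det(H) = 6·(-4) − 2² = -28.
Since det(H) < 0, H is indefinite and the critical point is a saddle point.

saddle point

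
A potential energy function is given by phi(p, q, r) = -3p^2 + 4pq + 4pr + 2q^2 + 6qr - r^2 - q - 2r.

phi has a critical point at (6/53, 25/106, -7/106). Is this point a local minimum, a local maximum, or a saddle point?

The Hessian is constant: H = [[-6, 4, 4], [4, 4, 6], [4, 6, -2]].
Leading principal minors: Δ₁ = -6, Δ₂ = -40, Δ₃ = 424.
The minors fit neither the all-positive nor the alternating-sign pattern, so H is indefinite: a saddle point.

saddle point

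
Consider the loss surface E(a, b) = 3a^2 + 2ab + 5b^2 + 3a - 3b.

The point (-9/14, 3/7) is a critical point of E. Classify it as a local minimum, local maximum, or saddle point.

local minimum

The Hessian of E is constant: H = [[6, 2], [2, 10]].
det(H) = 6·10 − 2² = 56.
det(H) > 0 and tr(H) = 16 > 0, so H is positive definite and the point is a local minimum.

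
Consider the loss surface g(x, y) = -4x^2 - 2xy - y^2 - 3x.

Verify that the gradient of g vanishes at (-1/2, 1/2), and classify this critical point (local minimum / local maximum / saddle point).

local maximum

∇g = (-8x - 2y - 3, -2x - 2y); substituting (-1/2, 1/2) gives ∇g = (0, 0), so (-1/2, 1/2) is indeed a critical point.
The Hessian of g is constant: H = [[-8, -2], [-2, -2]].
det(H) = (-8)·(-2) − (-2)² = 12.
det(H) > 0 and tr(H) = -10 < 0, so H is negative definite and the point is a local maximum.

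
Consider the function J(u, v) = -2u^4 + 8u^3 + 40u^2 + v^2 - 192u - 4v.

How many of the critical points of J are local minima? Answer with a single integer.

J separates as a function of u plus a function of v, so ∇J=0 decouples.
∂J/∂u = -8(u - 4)(u - 2)(u + 3) = 0 at u ∈ {-3, 2, 4}; ∂J/∂v = 2(v - 2) = 0 at v ∈ {2}.
The Hessian is diagonal: diag(J_uu, J_vv). Second derivatives: J_uu(-3)=-280, J_uu(2)=80, J_uu(4)=-112; J_vv(2)=2.
Local minima occur where both diagonal entries positive: (2, 2). Count: 1.

1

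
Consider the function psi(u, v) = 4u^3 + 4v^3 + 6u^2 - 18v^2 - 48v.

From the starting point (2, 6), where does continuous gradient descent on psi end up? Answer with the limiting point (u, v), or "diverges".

psi is separable, so gradient descent decouples: u follows -∂psi/∂u, v follows -∂psi/∂v.
∂psi/∂u = 12u(u + 1); at u=2 this is 72, so u decreases.
∂psi/∂v = 12(v - 4)(v + 1); at v=6 this is 168, so v decreases.
u converges to its nearest critical value 0 (a local min of the u-part); v converges to 4. The iterate converges to (0, 4).

(0, 4)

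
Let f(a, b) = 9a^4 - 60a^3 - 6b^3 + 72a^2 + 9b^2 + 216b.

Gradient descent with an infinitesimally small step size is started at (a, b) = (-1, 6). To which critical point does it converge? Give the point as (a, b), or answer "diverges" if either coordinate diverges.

diverges

f is separable, so gradient descent decouples: a follows -∂f/∂a, b follows -∂f/∂b.
∂f/∂a = 36a(a - 4)(a - 1); at a=-1 this is -360, so a increases.
∂f/∂b = -18(b - 4)(b + 3); at b=6 this is -324, so b increases.
The b-coordinate has no critical point in that direction and runs off to infinity.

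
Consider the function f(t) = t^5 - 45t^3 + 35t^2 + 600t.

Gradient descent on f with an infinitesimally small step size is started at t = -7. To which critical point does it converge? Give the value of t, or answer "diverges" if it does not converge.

f'(t) = 5(t - 4)(t - 3)(t + 2)(t + 5), so f'(-7) = 5500.
Gradient descent moves in the -f' direction, i.e. t is decreasing.
There is no critical point below t=-7, and f' keeps the same sign, so the iterate runs off to −∞.

diverges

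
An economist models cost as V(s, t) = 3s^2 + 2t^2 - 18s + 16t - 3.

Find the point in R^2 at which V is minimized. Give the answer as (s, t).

V(s,t) separates as P(s) + Q(t) − 3, so its minimum is min P + min Q − 3.
P'(s) = 6s - 18 vanishes at s ∈ {3}; Q'(t) = 4(t + 4) vanishes at t ∈ {-4}.
Local minima of P (where P''>0): P(3)=-27. Local minima of Q: Q(-4)=-32.
So the global minimum of V is P(3) + Q(-4) − 3 = -27 − 32 − 3 = -62, attained at (3, -4).

(3, -4)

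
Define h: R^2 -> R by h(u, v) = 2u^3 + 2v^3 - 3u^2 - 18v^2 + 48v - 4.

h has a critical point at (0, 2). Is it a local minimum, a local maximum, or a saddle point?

local maximum

The mixed partial ∂²h/∂u∂v is 0, so the Hessian at any point is diag(h_uu, h_vv) = diag(6(2u - 1), 12(v - 3)).
At (0, 2): H = diag(-6, -12).
Both eigenvalues are negative, so H is negative definite: a local maximum.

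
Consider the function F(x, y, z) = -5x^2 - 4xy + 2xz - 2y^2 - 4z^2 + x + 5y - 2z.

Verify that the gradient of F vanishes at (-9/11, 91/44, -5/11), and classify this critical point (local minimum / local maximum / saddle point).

∇F = (-10x - 4y + 2z + 1, -4x - 4y + 5, 2x - 8z - 2); substituting (-9/11, 91/44, -5/11) gives ∇F = (0, 0, 0), so (-9/11, 91/44, -5/11) is indeed a critical point.
The Hessian is constant: H = [[-10, -4, 2], [-4, -4, 0], [2, 0, -8]].
Leading principal minors: Δ₁ = -10, Δ₂ = 24, Δ₃ = -176.
The minors alternate sign starting negative (−, +, −), so H is negative definite: a local maximum.

local maximum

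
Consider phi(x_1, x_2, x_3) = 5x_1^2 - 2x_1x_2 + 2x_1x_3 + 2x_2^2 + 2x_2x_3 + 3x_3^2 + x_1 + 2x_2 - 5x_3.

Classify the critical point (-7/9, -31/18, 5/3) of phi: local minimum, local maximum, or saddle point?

The Hessian is constant: H = [[10, -2, 2], [-2, 4, 2], [2, 2, 6]].
Leading principal minors: Δ₁ = 10, Δ₂ = 36, Δ₃ = 144.
All leading minors are positive, so H is positive definite: a local minimum.

local minimum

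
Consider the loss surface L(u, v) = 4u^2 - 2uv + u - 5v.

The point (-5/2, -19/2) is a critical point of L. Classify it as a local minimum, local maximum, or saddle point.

saddle point

The Hessian of L is constant: H = [[8, -2], [-2, 0]].
det(H) = 8·0 − (-2)² = -4.
Since det(H) < 0, H is indefinite and the critical point is a saddle point.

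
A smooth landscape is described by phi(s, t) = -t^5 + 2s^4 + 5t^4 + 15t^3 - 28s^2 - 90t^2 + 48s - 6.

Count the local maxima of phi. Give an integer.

2

phi separates as a function of s plus a function of t, so ∇phi=0 decouples.
∂phi/∂s = 8(s - 2)(s - 1)(s + 3) = 0 at s ∈ {-3, 1, 2}; ∂phi/∂t = -5t(t - 4)(t - 3)(t + 3) = 0 at t ∈ {-3, 0, 3, 4}.
The Hessian is diagonal: diag(phi_ss, phi_tt). Second derivatives: phi_ss(-3)=160, phi_ss(1)=-32, phi_ss(2)=40; phi_tt(-3)=630, phi_tt(0)=-180, phi_tt(3)=90, phi_tt(4)=-140.
Local maxima occur where both diagonal entries negative: (1, 0), (1, 4). Count: 2.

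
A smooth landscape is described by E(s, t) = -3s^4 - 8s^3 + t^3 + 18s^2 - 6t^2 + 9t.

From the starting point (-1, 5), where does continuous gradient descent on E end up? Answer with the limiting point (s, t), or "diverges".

E is separable, so gradient descent decouples: s follows -∂E/∂s, t follows -∂E/∂t.
∂E/∂s = -12s(s - 1)(s + 3); at s=-1 this is -48, so s increases.
∂E/∂t = 3(t - 3)(t - 1); at t=5 this is 24, so t decreases.
s converges to its nearest critical value 0 (a local min of the s-part); t converges to 3. The iterate converges to (0, 3).

(0, 3)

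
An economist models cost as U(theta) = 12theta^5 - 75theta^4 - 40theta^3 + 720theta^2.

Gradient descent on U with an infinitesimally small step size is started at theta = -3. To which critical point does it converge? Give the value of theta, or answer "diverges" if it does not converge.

U'(theta) = 60theta(theta - 4)(theta - 3)(theta + 2), so U'(-3) = 7560.
Gradient descent moves in the -U' direction, i.e. theta is decreasing.
There is no critical point below theta=-3, and U' keeps the same sign, so the iterate runs off to −∞.

diverges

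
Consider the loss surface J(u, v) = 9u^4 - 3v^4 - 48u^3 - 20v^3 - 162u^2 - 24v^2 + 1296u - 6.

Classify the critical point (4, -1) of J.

local minimum

The mixed partial ∂²J/∂u∂v is 0, so the Hessian at any point is diag(J_uu, J_vv) = diag(36(3u^2 - 8u - 9), -12(3v^2 + 10v + 4)).
At (4, -1): H = diag(252, 36).
Both eigenvalues are positive, so H is positive definite: a local minimum.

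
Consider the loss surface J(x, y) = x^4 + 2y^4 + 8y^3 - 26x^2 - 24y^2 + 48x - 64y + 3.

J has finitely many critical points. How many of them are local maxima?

1

J separates as a function of x plus a function of y, so ∇J=0 decouples.
∂J/∂x = 4(x - 3)(x - 1)(x + 4) = 0 at x ∈ {-4, 1, 3}; ∂J/∂y = 8(y - 2)(y + 1)(y + 4) = 0 at y ∈ {-4, -1, 2}.
The Hessian is diagonal: diag(J_xx, J_yy). Second derivatives: J_xx(-4)=140, J_xx(1)=-40, J_xx(3)=56; J_yy(-4)=144, J_yy(-1)=-72, J_yy(2)=144.
Local maxima occur where both diagonal entries negative: (1, -1). Count: 1.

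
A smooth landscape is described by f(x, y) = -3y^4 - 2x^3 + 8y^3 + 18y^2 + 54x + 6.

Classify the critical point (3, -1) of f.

The mixed partial ∂²f/∂x∂y is 0, so the Hessian at any point is diag(f_xx, f_yy) = diag(-12x, 12(-3y^2 + 4y + 3)).
At (3, -1): H = diag(-36, -48).
Both eigenvalues are negative, so H is negative definite: a local maximum.

local maximum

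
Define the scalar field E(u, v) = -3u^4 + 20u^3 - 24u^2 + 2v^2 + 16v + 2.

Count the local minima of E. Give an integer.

E separates as a function of u plus a function of v, so ∇E=0 decouples.
∂E/∂u = -12u(u - 4)(u - 1) = 0 at u ∈ {0, 1, 4}; ∂E/∂v = 4(v + 4) = 0 at v ∈ {-4}.
The Hessian is diagonal: diag(E_uu, E_vv). Second derivatives: E_uu(0)=-48, E_uu(1)=36, E_uu(4)=-144; E_vv(-4)=4.
Local minima occur where both diagonal entries positive: (1, -4). Count: 1.

1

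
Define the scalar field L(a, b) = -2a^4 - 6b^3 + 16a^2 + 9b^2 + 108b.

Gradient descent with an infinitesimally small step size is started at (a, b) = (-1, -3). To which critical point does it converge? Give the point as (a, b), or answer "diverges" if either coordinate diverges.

L is separable, so gradient descent decouples: a follows -∂L/∂a, b follows -∂L/∂b.
∂L/∂a = -8a(a - 2)(a + 2); at a=-1 this is -24, so a increases.
∂L/∂b = -18(b - 3)(b + 2); at b=-3 this is -108, so b increases.
a converges to its nearest critical value 0 (a local min of the a-part); b converges to -2. The iterate converges to (0, -2).

(0, -2)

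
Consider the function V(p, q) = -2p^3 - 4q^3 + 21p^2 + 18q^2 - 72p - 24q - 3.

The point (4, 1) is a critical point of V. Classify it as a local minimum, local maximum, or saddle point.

The mixed partial ∂²V/∂p∂q is 0, so the Hessian at any point is diag(V_pp, V_qq) = diag(6(-2p + 7), 12(-2q + 3)).
At (4, 1): H = diag(-6, 12).
The eigenvalues have opposite signs, so H is indefinite: a saddle point.

saddle point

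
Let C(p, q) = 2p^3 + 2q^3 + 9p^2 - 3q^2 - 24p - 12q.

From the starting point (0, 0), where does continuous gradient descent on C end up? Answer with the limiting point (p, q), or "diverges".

(1, 2)

C is separable, so gradient descent decouples: p follows -∂C/∂p, q follows -∂C/∂q.
∂C/∂p = 6(p - 1)(p + 4); at p=0 this is -24, so p increases.
∂C/∂q = 6(q - 2)(q + 1); at q=0 this is -12, so q increases.
p converges to its nearest critical value 1 (a local min of the p-part); q converges to 2. The iterate converges to (1, 2).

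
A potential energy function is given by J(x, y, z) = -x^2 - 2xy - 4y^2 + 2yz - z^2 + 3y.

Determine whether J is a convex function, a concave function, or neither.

J is quadratic, so its Hessian is the constant matrix H = [[-2, -2, 0], [-2, -8, 2], [0, 2, -2]].
Leading principal minors: -2, 12, -16.
Signs alternate −, +, − ⇒ H ≺ 0 ⇒ concave.

concave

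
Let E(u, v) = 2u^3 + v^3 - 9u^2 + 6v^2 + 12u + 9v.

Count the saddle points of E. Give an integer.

2

E separates as a function of u plus a function of v, so ∇E=0 decouples.
∂E/∂u = 6(u - 2)(u - 1) = 0 at u ∈ {1, 2}; ∂E/∂v = 3(v + 1)(v + 3) = 0 at v ∈ {-3, -1}.
The Hessian is diagonal: diag(E_uu, E_vv). Second derivatives: E_uu(1)=-6, E_uu(2)=6; E_vv(-3)=-6, E_vv(-1)=6.
Saddle points occur where the two diagonal entries have opposite signs: (1, -1), (2, -3). Count: 2.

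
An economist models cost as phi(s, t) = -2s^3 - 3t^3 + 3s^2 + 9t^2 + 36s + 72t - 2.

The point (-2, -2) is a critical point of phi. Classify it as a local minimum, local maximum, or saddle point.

local minimum

The mixed partial ∂²phi/∂s∂t is 0, so the Hessian at any point is diag(phi_ss, phi_tt) = diag(6(-2s + 1), 18(-t + 1)).
At (-2, -2): H = diag(30, 54).
Both eigenvalues are positive, so H is positive definite: a local minimum.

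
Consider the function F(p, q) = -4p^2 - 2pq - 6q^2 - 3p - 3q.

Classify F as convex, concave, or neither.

concave

F is quadratic, so its Hessian is the constant matrix H = [[-8, -2], [-2, -12]].
det(H) = 92, tr(H) = -20.
det(H) > 0 and tr(H) < 0, so H is negative definite everywhere: concave.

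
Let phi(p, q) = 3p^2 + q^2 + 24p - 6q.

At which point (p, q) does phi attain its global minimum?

phi(p,q) separates as A(p) + B(q), so its minimum is min A + min B.
A'(p) = 6p + 24 vanishes at p ∈ {-4}; B'(q) = 2q - 6 vanishes at q ∈ {3}.
Local minima of A (where A''>0): A(-4)=-48. Local minima of B: B(3)=-9.
So the global minimum of phi is A(-4) + B(3) = -48 − 9 = -57, attained at (-4, 3).

(-4, 3)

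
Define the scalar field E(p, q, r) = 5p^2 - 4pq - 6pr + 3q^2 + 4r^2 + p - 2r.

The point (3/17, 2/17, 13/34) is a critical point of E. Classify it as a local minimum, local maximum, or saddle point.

local minimum

The Hessian is constant: H = [[10, -4, -6], [-4, 6, 0], [-6, 0, 8]].
Leading principal minors: Δ₁ = 10, Δ₂ = 44, Δ₃ = 136.
All leading minors are positive, so H is positive definite: a local minimum.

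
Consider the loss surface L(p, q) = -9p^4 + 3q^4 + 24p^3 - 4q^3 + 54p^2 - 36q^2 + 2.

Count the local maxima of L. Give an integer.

L separates as a function of p plus a function of q, so ∇L=0 decouples.
∂L/∂p = -36p(p - 3)(p + 1) = 0 at p ∈ {-1, 0, 3}; ∂L/∂q = 12q(q - 3)(q + 2) = 0 at q ∈ {-2, 0, 3}.
The Hessian is diagonal: diag(L_pp, L_qq). Second derivatives: L_pp(-1)=-144, L_pp(0)=108, L_pp(3)=-432; L_qq(-2)=120, L_qq(0)=-72, L_qq(3)=180.
Local maxima occur where both diagonal entries negative: (-1, 0), (3, 0). Count: 2.

2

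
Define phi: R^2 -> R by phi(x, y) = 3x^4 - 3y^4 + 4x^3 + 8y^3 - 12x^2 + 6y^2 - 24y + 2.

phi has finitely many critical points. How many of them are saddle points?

phi separates as a function of x plus a function of y, so ∇phi=0 decouples.
∂phi/∂x = 12x(x - 1)(x + 2) = 0 at x ∈ {-2, 0, 1}; ∂phi/∂y = -12(y - 2)(y - 1)(y + 1) = 0 at y ∈ {-1, 1, 2}.
The Hessian is diagonal: diag(phi_xx, phi_yy). Second derivatives: phi_xx(-2)=72, phi_xx(0)=-24, phi_xx(1)=36; phi_yy(-1)=-72, phi_yy(1)=24, phi_yy(2)=-36.
Saddle points occur where the two diagonal entries have opposite signs: (-2, -1), (-2, 2), (0, 1), (1, -1), (1, 2). Count: 5.

5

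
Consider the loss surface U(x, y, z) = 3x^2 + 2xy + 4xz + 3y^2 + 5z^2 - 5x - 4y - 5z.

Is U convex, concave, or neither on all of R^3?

convex

U is quadratic, so its Hessian is the constant matrix H = [[6, 2, 4], [2, 6, 0], [4, 0, 10]].
Leading principal minors: 6, 32, 224.
All positive ⇒ H ≻ 0 ⇒ convex.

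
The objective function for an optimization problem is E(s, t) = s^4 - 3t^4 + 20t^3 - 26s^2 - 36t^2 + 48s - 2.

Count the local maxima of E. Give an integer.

E separates as a function of s plus a function of t, so ∇E=0 decouples.
∂E/∂s = 4(s - 3)(s - 1)(s + 4) = 0 at s ∈ {-4, 1, 3}; ∂E/∂t = -12t(t - 3)(t - 2) = 0 at t ∈ {0, 2, 3}.
The Hessian is diagonal: diag(E_ss, E_tt). Second derivatives: E_ss(-4)=140, E_ss(1)=-40, E_ss(3)=56; E_tt(0)=-72, E_tt(2)=24, E_tt(3)=-36.
Local maxima occur where both diagonal entries negative: (1, 0), (1, 3). Count: 2.

2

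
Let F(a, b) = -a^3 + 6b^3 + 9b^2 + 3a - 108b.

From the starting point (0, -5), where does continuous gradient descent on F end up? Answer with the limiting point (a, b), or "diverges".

diverges

F is separable, so gradient descent decouples: a follows -∂F/∂a, b follows -∂F/∂b.
∂F/∂a = -3(a - 1)(a + 1); at a=0 this is 3, so a decreases.
∂F/∂b = 18(b - 2)(b + 3); at b=-5 this is 252, so b decreases.
The b-coordinate has no critical point in that direction and runs off to infinity.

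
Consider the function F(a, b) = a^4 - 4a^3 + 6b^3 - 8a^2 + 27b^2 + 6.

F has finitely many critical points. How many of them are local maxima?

F separates as a function of a plus a function of b, so ∇F=0 decouples.
∂F/∂a = 4a(a - 4)(a + 1) = 0 at a ∈ {-1, 0, 4}; ∂F/∂b = 18b(b + 3) = 0 at b ∈ {-3, 0}.
The Hessian is diagonal: diag(F_aa, F_bb). Second derivatives: F_aa(-1)=20, F_aa(0)=-16, F_aa(4)=80; F_bb(-3)=-54, F_bb(0)=54.
Local maxima occur where both diagonal entries negative: (0, -3). Count: 1.

1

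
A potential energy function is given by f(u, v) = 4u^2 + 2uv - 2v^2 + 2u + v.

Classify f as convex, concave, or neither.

f is quadratic, so its Hessian is the constant matrix H = [[8, 2], [2, -4]].
det(H) = -36, tr(H) = 4.
det(H) < 0, so H is indefinite: neither convex nor concave.

neither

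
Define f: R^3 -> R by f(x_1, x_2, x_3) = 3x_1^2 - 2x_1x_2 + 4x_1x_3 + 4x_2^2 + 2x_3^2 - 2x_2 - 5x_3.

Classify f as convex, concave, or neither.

f is quadratic, so its Hessian is the constant matrix H = [[6, -2, 4], [-2, 8, 0], [4, 0, 4]].
Leading principal minors: 6, 44, 48.
All positive ⇒ H ≻ 0 ⇒ convex.

convex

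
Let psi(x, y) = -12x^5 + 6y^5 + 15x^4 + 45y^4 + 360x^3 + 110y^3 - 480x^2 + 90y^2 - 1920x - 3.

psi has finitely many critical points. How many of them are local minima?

psi separates as a function of x plus a function of y, so ∇psi=0 decouples.
∂psi/∂x = -60(x - 4)(x - 2)(x + 1)(x + 4) = 0 at x ∈ {-4, -1, 2, 4}; ∂psi/∂y = 30y(y + 1)(y + 2)(y + 3) = 0 at y ∈ {-3, -2, -1, 0}.
The Hessian is diagonal: diag(psi_xx, psi_yy). Second derivatives: psi_xx(-4)=8640, psi_xx(-1)=-2700, psi_xx(2)=2160, psi_xx(4)=-4800; psi_yy(-3)=-180, psi_yy(-2)=60, psi_yy(-1)=-60, psi_yy(0)=180.
Local minima occur where both diagonal entries positive: (-4, -2), (-4, 0), (2, -2), (2, 0). Count: 4.

4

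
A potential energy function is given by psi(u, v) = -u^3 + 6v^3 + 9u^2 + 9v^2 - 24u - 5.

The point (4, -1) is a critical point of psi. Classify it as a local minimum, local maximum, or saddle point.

The mixed partial ∂²psi/∂u∂v is 0, so the Hessian at any point is diag(psi_uu, psi_vv) = diag(6(-u + 3), 18(2v + 1)).
At (4, -1): H = diag(-6, -18).
Both eigenvalues are negative, so H is negative definite: a local maximum.

local maximum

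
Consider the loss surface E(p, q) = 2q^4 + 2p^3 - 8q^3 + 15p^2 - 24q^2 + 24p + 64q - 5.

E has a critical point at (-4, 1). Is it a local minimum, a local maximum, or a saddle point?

local maximum

The mixed partial ∂²E/∂p∂q is 0, so the Hessian at any point is diag(E_pp, E_qq) = diag(6(2p + 5), 24(q^2 - 2q - 2)).
At (-4, 1): H = diag(-18, -72).
Both eigenvalues are negative, so H is negative definite: a local maximum.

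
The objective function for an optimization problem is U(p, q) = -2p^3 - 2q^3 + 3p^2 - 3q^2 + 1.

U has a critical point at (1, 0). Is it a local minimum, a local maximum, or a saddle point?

local maximum

The mixed partial ∂²U/∂p∂q is 0, so the Hessian at any point is diag(U_pp, U_qq) = diag(6(-2p + 1), -6(2q + 1)).
At (1, 0): H = diag(-6, -6).
Both eigenvalues are negative, so H is negative definite: a local maximum.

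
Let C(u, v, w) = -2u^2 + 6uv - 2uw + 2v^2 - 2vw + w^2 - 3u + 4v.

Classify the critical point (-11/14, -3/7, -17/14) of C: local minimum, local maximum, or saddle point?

The Hessian is constant: H = [[-4, 6, -2], [6, 4, -2], [-2, -2, 2]].
Leading principal minors: Δ₁ = -4, Δ₂ = -52, Δ₃ = -56.
The minors fit neither the all-positive nor the alternating-sign pattern, so H is indefinite: a saddle point.

saddle point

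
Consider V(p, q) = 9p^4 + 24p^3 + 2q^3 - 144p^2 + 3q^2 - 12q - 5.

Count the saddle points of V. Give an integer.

V separates as a function of p plus a function of q, so ∇V=0 decouples.
∂V/∂p = 36p(p - 2)(p + 4) = 0 at p ∈ {-4, 0, 2}; ∂V/∂q = 6(q - 1)(q + 2) = 0 at q ∈ {-2, 1}.
The Hessian is diagonal: diag(V_pp, V_qq). Second derivatives: V_pp(-4)=864, V_pp(0)=-288, V_pp(2)=432; V_qq(-2)=-18, V_qq(1)=18.
Saddle points occur where the two diagonal entries have opposite signs: (-4, -2), (0, 1), (2, -2). Count: 3.

3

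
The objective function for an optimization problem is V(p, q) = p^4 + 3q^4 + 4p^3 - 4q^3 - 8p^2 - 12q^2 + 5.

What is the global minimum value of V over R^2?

-155

V(p,q) separates as A(p) + B(q) + 5, so its minimum is min A + min B + 5.
A'(p) = 4p(p - 1)(p + 4) vanishes at p ∈ {-4, 0, 1}; B'(q) = 12q(q - 2)(q + 1) vanishes at q ∈ {-1, 0, 2}.
Local minima of A (where A''>0): A(-4)=-128, A(1)=-3. Local minima of B: B(-1)=-5, B(2)=-32.
So the global minimum of V is A(-4) + B(2) + 5 = -128 − 32 + 5 = -155, attained at (-4, 2).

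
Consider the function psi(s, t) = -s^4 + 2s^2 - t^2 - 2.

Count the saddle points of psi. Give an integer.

1

psi separates as a function of s plus a function of t, so ∇psi=0 decouples.
∂psi/∂s = -4s(s - 1)(s + 1) = 0 at s ∈ {-1, 0, 1}; ∂psi/∂t = -2t = 0 at t ∈ {0}.
The Hessian is diagonal: diag(psi_ss, psi_tt). Second derivatives: psi_ss(-1)=-8, psi_ss(0)=4, psi_ss(1)=-8; psi_tt(0)=-2.
Saddle points occur where the two diagonal entries have opposite signs: (0, 0). Count: 1.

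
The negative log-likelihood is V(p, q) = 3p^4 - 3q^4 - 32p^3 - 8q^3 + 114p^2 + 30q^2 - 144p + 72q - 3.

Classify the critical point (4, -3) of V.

saddle point

The mixed partial ∂²V/∂p∂q is 0, so the Hessian at any point is diag(V_pp, V_qq) = diag(12(3p^2 - 16p + 19), 12(-3q^2 - 4q + 5)).
At (4, -3): H = diag(36, -120).
The eigenvalues have opposite signs, so H is indefinite: a saddle point.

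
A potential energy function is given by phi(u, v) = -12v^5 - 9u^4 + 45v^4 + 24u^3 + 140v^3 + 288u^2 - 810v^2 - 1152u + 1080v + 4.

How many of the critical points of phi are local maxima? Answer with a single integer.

4

phi separates as a function of u plus a function of v, so ∇phi=0 decouples.
∂phi/∂u = -36(u - 4)(u - 2)(u + 4) = 0 at u ∈ {-4, 2, 4}; ∂phi/∂v = -60(v - 3)(v - 2)(v - 1)(v + 3) = 0 at v ∈ {-3, 1, 2, 3}.
The Hessian is diagonal: diag(phi_uu, phi_vv). Second derivatives: phi_uu(-4)=-1728, phi_uu(2)=432, phi_uu(4)=-576; phi_vv(-3)=7200, phi_vv(1)=-480, phi_vv(2)=300, phi_vv(3)=-720.
Local maxima occur where both diagonal entries negative: (-4, 1), (-4, 3), (4, 1), (4, 3). Count: 4.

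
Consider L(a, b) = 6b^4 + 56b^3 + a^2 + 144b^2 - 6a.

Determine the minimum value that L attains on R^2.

-9

L(a,b) separates as P(a) + Q(b), so its minimum is min P + min Q.
P'(a) = 2a - 6 vanishes at a ∈ {3}; Q'(b) = 24b(b + 3)(b + 4) vanishes at b ∈ {-4, -3, 0}.
Local minima of P (where P''>0): P(3)=-9. Local minima of Q: Q(-4)=256, Q(0)=0.
So the global minimum of L is P(3) + Q(0) = -9 + 0 = -9, attained at (3, 0).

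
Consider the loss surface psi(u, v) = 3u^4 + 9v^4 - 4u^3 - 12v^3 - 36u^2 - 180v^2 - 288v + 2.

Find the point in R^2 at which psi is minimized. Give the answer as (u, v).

(3, 4)

psi(u,v) separates as P(u) + Q(v) + 2, so its minimum is min P + min Q + 2.
P'(u) = 12u(u - 3)(u + 2) vanishes at u ∈ {-2, 0, 3}; Q'(v) = 36(v - 4)(v + 1)(v + 2) vanishes at v ∈ {-2, -1, 4}.
Local minima of P (where P''>0): P(-2)=-64, P(3)=-189. Local minima of Q: Q(-2)=96, Q(4)=-2496.
So the global minimum of psi is P(3) + Q(4) + 2 = -189 − 2496 + 2 = -2683, attained at (3, 4).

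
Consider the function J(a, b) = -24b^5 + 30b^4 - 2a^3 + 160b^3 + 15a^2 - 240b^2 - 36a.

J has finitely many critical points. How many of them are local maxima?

2

J separates as a function of a plus a function of b, so ∇J=0 decouples.
∂J/∂a = -6(a - 3)(a - 2) = 0 at a ∈ {2, 3}; ∂J/∂b = -120b(b - 2)(b - 1)(b + 2) = 0 at b ∈ {-2, 0, 1, 2}.
The Hessian is diagonal: diag(J_aa, J_bb). Second derivatives: J_aa(2)=6, J_aa(3)=-6; J_bb(-2)=2880, J_bb(0)=-480, J_bb(1)=360, J_bb(2)=-960.
Local maxima occur where both diagonal entries negative: (3, 0), (3, 2). Count: 2.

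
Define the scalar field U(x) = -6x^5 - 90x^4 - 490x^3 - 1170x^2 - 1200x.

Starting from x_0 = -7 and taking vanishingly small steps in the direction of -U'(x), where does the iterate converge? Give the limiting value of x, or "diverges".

U'(x) = -30(x + 1)(x + 2)(x + 4)(x + 5), so U'(-7) = -5400.
Gradient descent moves in the -U' direction, i.e. x is increasing.
The nearest critical point in that direction is x = -5, where U'' = 360 > 0 (a local minimum). The iterate converges there.

-5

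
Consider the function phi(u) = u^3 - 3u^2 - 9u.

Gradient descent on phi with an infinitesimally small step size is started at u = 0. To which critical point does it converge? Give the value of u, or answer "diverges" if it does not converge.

3

phi'(u) = 3(u - 3)(u + 1), so phi'(0) = -9.
Gradient descent moves in the -phi' direction, i.e. u is increasing.
The nearest critical point in that direction is u = 3, where phi'' = 12 > 0 (a local minimum). The iterate converges there.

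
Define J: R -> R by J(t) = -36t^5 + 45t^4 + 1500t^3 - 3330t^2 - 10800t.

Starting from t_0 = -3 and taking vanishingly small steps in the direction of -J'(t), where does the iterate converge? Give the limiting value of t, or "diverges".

-5

J'(t) = -180(t - 4)(t - 3)(t + 1)(t + 5), so J'(-3) = 30240.
Gradient descent moves in the -J' direction, i.e. t is decreasing.
The nearest critical point in that direction is t = -5, where J'' = 51840 > 0 (a local minimum). The iterate converges there.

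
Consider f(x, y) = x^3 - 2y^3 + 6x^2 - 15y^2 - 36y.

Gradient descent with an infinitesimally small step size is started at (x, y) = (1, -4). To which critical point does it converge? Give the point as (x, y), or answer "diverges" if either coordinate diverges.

f is separable, so gradient descent decouples: x follows -∂f/∂x, y follows -∂f/∂y.
∂f/∂x = 3x(x + 4); at x=1 this is 15, so x decreases.
∂f/∂y = -6(y + 2)(y + 3); at y=-4 this is -12, so y increases.
x converges to its nearest critical value 0 (a local min of the x-part); y converges to -3. The iterate converges to (0, -3).

(0, -3)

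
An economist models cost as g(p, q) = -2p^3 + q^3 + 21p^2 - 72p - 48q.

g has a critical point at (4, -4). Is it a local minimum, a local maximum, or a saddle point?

local maximum

The mixed partial ∂²g/∂p∂q is 0, so the Hessian at any point is diag(g_pp, g_qq) = diag(6(-2p + 7), 6q).
At (4, -4): H = diag(-6, -24).
Both eigenvalues are negative, so H is negative definite: a local maximum.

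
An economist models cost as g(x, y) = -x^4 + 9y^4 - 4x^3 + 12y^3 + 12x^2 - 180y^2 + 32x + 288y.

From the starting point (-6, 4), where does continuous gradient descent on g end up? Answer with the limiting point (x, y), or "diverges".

g is separable, so gradient descent decouples: x follows -∂g/∂x, y follows -∂g/∂y.
∂g/∂x = -4(x - 2)(x + 1)(x + 4); at x=-6 this is 320, so x decreases.
∂g/∂y = 36(y - 2)(y - 1)(y + 4); at y=4 this is 1728, so y decreases.
The x-coordinate has no critical point in that direction and runs off to infinity.

diverges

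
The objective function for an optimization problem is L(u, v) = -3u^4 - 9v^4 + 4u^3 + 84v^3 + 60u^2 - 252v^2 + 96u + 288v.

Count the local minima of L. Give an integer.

1

L separates as a function of u plus a function of v, so ∇L=0 decouples.
∂L/∂u = -12(u - 4)(u + 1)(u + 2) = 0 at u ∈ {-2, -1, 4}; ∂L/∂v = -36(v - 4)(v - 2)(v - 1) = 0 at v ∈ {1, 2, 4}.
The Hessian is diagonal: diag(L_uu, L_vv). Second derivatives: L_uu(-2)=-72, L_uu(-1)=60, L_uu(4)=-360; L_vv(1)=-108, L_vv(2)=72, L_vv(4)=-216.
Local minima occur where both diagonal entries positive: (-1, 2). Count: 1.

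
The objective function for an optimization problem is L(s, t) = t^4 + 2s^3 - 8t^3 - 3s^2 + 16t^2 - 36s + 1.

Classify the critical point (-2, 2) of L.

The mixed partial ∂²L/∂s∂t is 0, so the Hessian at any point is diag(L_ss, L_tt) = diag(6(2s - 1), 4(3t^2 - 12t + 8)).
At (-2, 2): H = diag(-30, -16).
Both eigenvalues are negative, so H is negative definite: a local maximum.

local maximum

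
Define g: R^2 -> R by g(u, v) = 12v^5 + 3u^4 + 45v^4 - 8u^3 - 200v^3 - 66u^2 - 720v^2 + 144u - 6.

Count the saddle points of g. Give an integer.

6

g separates as a function of u plus a function of v, so ∇g=0 decouples.
∂g/∂u = 12(u - 4)(u - 1)(u + 3) = 0 at u ∈ {-3, 1, 4}; ∂g/∂v = 60v(v - 3)(v + 2)(v + 4) = 0 at v ∈ {-4, -2, 0, 3}.
The Hessian is diagonal: diag(g_uu, g_vv). Second derivatives: g_uu(-3)=336, g_uu(1)=-144, g_uu(4)=252; g_vv(-4)=-3360, g_vv(-2)=1200, g_vv(0)=-1440, g_vv(3)=6300.
Saddle points occur where the two diagonal entries have opposite signs: (-3, -4), (-3, 0), (1, -2), (1, 3), (4, -4), (4, 0). Count: 6.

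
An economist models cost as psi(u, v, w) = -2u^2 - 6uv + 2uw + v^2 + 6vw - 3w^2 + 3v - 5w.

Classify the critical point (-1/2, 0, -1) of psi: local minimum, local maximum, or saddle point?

saddle point

The Hessian is constant: H = [[-4, -6, 2], [-6, 2, 6], [2, 6, -6]].
Leading principal minors: Δ₁ = -4, Δ₂ = -44, Δ₃ = 256.
The minors fit neither the all-positive nor the alternating-sign pattern, so H is indefinite: a saddle point.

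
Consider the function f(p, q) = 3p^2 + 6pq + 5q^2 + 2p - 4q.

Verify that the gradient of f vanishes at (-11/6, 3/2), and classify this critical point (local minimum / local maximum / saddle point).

∇f = (6p + 6q + 2, 6p + 10q - 4); substituting (-11/6, 3/2) gives ∇f = (0, 0), so (-11/6, 3/2) is indeed a critical point.
The Hessian of f is constant: H = [[6, 6], [6, 10]].
det(H) = 6·10 − 6² = 24.
det(H) > 0 and tr(H) = 16 > 0, so H is positive definite and the point is a local minimum.

local minimum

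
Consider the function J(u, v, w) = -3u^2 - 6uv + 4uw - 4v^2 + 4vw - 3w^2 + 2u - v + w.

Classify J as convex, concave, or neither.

J is quadratic, so its Hessian is the constant matrix H = [[-6, -6, 4], [-6, -8, 4], [4, 4, -6]].
Leading principal minors: -6, 12, -40.
Signs alternate −, +, − ⇒ H ≺ 0 ⇒ concave.

concave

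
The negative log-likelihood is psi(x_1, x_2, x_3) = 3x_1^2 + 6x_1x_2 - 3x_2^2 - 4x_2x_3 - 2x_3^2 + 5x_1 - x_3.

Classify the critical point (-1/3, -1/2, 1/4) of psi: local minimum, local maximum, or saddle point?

saddle point

The Hessian is constant: H = [[6, 6, 0], [6, -6, -4], [0, -4, -4]].
Leading principal minors: Δ₁ = 6, Δ₂ = -72, Δ₃ = 192.
The minors fit neither the all-positive nor the alternating-sign pattern, so H is indefinite: a saddle point.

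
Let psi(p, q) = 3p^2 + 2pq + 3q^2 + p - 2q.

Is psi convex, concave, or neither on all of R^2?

convex

psi is quadratic, so its Hessian is the constant matrix H = [[6, 2], [2, 6]].
det(H) = 32, tr(H) = 12.
det(H) > 0 and tr(H) > 0, so H is positive definite everywhere: convex.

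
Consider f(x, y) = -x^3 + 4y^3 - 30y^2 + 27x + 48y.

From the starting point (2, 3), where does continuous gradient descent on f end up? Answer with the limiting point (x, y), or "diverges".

(-3, 4)

f is separable, so gradient descent decouples: x follows -∂f/∂x, y follows -∂f/∂y.
∂f/∂x = -3(x - 3)(x + 3); at x=2 this is 15, so x decreases.
∂f/∂y = 12(y - 4)(y - 1); at y=3 this is -24, so y increases.
x converges to its nearest critical value -3 (a local min of the x-part); y converges to 4. The iterate converges to (-3, 4).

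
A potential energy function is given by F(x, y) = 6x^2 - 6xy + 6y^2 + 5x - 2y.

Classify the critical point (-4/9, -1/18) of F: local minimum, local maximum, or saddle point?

local minimum

The Hessian of F is constant: H = [[12, -6], [-6, 12]].
det(H) = 12·12 − (-6)² = 108.
det(H) > 0 and tr(H) = 24 > 0, so H is positive definite and the point is a local minimum.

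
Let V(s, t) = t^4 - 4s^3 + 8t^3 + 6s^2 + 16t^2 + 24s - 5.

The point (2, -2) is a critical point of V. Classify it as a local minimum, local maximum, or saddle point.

local maximum

The mixed partial ∂²V/∂s∂t is 0, so the Hessian at any point is diag(V_ss, V_tt) = diag(12(-2s + 1), 4(3t^2 + 12t + 8)).
At (2, -2): H = diag(-36, -16).
Both eigenvalues are negative, so H is negative definite: a local maximum.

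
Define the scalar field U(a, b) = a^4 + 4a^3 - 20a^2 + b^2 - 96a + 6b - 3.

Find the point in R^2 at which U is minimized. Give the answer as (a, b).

U(a,b) separates as P(a) + Q(b) − 3, so its minimum is min P + min Q − 3.
P'(a) = 4(a - 3)(a + 2)(a + 4) vanishes at a ∈ {-4, -2, 3}; Q'(b) = 2b + 6 vanishes at b ∈ {-3}.
Local minima of P (where P''>0): P(-4)=64, P(3)=-279. Local minima of Q: Q(-3)=-9.
So the global minimum of U is P(3) + Q(-3) − 3 = -279 − 9 − 3 = -291, attained at (3, -3).

(3, -3)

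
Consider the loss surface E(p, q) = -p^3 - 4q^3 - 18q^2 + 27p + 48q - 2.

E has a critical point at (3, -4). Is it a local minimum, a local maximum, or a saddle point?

The mixed partial ∂²E/∂p∂q is 0, so the Hessian at any point is diag(E_pp, E_qq) = diag(-6p, -12(2q + 3)).
At (3, -4): H = diag(-18, 60).
The eigenvalues have opposite signs, so H is indefinite: a saddle point.

saddle point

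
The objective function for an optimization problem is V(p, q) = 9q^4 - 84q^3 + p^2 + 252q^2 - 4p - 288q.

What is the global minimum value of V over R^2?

-196

V(p,q) separates as A(p) + B(q), so its minimum is min A + min B.
A'(p) = 2p - 4 vanishes at p ∈ {2}; B'(q) = 36(q - 4)(q - 2)(q - 1) vanishes at q ∈ {1, 2, 4}.
Local minima of A (where A''>0): A(2)=-4. Local minima of B: B(1)=-111, B(4)=-192.
So the global minimum of V is A(2) + B(4) = -4 − 192 = -196, attained at (2, 4).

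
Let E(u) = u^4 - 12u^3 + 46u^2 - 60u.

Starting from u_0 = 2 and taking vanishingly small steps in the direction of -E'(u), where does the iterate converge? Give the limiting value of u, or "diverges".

E'(u) = 4(u - 5)(u - 3)(u - 1), so E'(2) = 12.
Gradient descent moves in the -E' direction, i.e. u is decreasing.
The nearest critical point in that direction is u = 1, where E'' = 32 > 0 (a local minimum). The iterate converges there.

1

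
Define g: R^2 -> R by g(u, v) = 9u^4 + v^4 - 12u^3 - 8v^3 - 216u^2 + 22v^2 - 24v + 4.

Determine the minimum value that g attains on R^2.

-1925

g(u,v) separates as P(u) + Q(v) + 4, so its minimum is min P + min Q + 4.
P'(u) = 36u(u - 4)(u + 3) vanishes at u ∈ {-3, 0, 4}; Q'(v) = 4(v - 3)(v - 2)(v - 1) vanishes at v ∈ {1, 2, 3}.
Local minima of P (where P''>0): P(-3)=-891, P(4)=-1920. Local minima of Q: Q(1)=-9, Q(3)=-9.
So the global minimum of g is P(4) + Q(1) + 4 = -1920 − 9 + 4 = -1925, attained at (4, 1).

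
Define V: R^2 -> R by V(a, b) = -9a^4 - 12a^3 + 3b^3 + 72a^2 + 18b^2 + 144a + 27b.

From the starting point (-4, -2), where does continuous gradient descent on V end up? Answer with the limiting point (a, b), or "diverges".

diverges

V is separable, so gradient descent decouples: a follows -∂V/∂a, b follows -∂V/∂b.
∂V/∂a = -36(a - 2)(a + 1)(a + 2); at a=-4 this is 1296, so a decreases.
∂V/∂b = 9(b + 1)(b + 3); at b=-2 this is -9, so b increases.
The a-coordinate has no critical point in that direction and runs off to infinity.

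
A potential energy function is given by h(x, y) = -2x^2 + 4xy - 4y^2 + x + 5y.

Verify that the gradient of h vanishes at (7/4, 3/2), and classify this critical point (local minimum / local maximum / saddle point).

∇h = (-4x + 4y + 1, 4x - 8y + 5); substituting (7/4, 3/2) gives ∇h = (0, 0), so (7/4, 3/2) is indeed a critical point.
The Hessian of h is constant: H = [[-4, 4], [4, -8]].
det(H) = (-4)·(-8) − 4² = 16.
det(H) > 0 and tr(H) = -12 < 0, so H is negative definite and the point is a local maximum.

local maximum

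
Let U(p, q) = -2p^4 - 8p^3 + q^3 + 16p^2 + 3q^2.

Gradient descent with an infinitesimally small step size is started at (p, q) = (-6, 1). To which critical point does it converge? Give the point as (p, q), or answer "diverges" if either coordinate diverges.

U is separable, so gradient descent decouples: p follows -∂U/∂p, q follows -∂U/∂q.
∂U/∂p = -8p(p - 1)(p + 4); at p=-6 this is 672, so p decreases.
∂U/∂q = 3q(q + 2); at q=1 this is 9, so q decreases.
The p-coordinate has no critical point in that direction and runs off to infinity.

diverges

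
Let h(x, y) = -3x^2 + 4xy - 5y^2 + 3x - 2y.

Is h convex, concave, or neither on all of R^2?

concave

h is quadratic, so its Hessian is the constant matrix H = [[-6, 4], [4, -10]].
det(H) = 44, tr(H) = -16.
det(H) > 0 and tr(H) < 0, so H is negative definite everywhere: concave.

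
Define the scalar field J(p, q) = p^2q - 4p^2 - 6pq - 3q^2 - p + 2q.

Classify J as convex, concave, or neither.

neither

The term p^2q is cubic, so the Hessian is not constant.
∂²J/∂p² = 2q - 8, which takes both signs as q varies (negative for sufficiently negative q). A diagonal entry of the Hessian changing sign means the Hessian is neither positive- nor negative-semidefinite on all of R^2.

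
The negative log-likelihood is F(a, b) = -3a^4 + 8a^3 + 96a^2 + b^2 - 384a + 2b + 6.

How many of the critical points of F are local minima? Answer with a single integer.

F separates as a function of a plus a function of b, so ∇F=0 decouples.
∂F/∂a = -12(a - 4)(a - 2)(a + 4) = 0 at a ∈ {-4, 2, 4}; ∂F/∂b = 2(b + 1) = 0 at b ∈ {-1}.
The Hessian is diagonal: diag(F_aa, F_bb). Second derivatives: F_aa(-4)=-576, F_aa(2)=144, F_aa(4)=-192; F_bb(-1)=2.
Local minima occur where both diagonal entries positive: (2, -1). Count: 1.

1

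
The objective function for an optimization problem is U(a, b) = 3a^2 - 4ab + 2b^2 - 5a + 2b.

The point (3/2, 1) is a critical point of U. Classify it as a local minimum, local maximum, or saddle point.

The Hessian of U is constant: H = [[6, -4], [-4, 4]].
det(H) = 6·4 − (-4)² = 8.
det(H) > 0 and tr(H) = 10 > 0, so H is positive definite and the point is a local minimum.

local minimum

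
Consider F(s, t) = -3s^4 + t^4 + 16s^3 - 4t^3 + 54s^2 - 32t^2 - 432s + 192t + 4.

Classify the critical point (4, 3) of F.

local maximum

The mixed partial ∂²F/∂s∂t is 0, so the Hessian at any point is diag(F_ss, F_tt) = diag(12(-3s^2 + 8s + 9), 4(3t^2 - 6t - 16)).
At (4, 3): H = diag(-84, -28).
Both eigenvalues are negative, so H is negative definite: a local maximum.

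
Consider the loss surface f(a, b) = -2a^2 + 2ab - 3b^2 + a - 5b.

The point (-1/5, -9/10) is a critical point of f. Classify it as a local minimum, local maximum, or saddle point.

The Hessian of f is constant: H = [[-4, 2], [2, -6]].
det(H) = (-4)·(-6) − 2² = 20.
det(H) > 0 and tr(H) = -10 < 0, so H is negative definite and the point is a local maximum.

local maximum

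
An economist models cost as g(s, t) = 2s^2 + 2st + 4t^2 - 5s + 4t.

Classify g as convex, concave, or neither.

convex

g is quadratic, so its Hessian is the constant matrix H = [[4, 2], [2, 8]].
det(H) = 28, tr(H) = 12.
det(H) > 0 and tr(H) > 0, so H is positive definite everywhere: convex.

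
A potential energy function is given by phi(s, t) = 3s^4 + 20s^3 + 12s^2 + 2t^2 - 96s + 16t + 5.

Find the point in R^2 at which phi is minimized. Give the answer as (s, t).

(1, -4)

phi(s,t) separates as P(s) + Q(t) + 5, so its minimum is min P + min Q + 5.
P'(s) = 12(s - 1)(s + 2)(s + 4) vanishes at s ∈ {-4, -2, 1}; Q'(t) = 4(t + 4) vanishes at t ∈ {-4}.
Local minima of P (where P''>0): P(-4)=64, P(1)=-61. Local minima of Q: Q(-4)=-32.
So the global minimum of phi is P(1) + Q(-4) + 5 = -61 − 32 + 5 = -88, attained at (1, -4).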